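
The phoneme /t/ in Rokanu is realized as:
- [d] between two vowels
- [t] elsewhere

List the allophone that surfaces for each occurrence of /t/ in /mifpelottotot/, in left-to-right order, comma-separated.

[t], [t], [d], [t]

Occurrence 1 (position 8): no conditioning environment matches → elsewhere allophone [t].
Occurrence 2 (position 9): no conditioning environment matches → elsewhere allophone [t].
Occurrence 3 (position 11): between two vowels → [d].
Occurrence 4 (position 13): no conditioning environment matches → elsewhere allophone [t].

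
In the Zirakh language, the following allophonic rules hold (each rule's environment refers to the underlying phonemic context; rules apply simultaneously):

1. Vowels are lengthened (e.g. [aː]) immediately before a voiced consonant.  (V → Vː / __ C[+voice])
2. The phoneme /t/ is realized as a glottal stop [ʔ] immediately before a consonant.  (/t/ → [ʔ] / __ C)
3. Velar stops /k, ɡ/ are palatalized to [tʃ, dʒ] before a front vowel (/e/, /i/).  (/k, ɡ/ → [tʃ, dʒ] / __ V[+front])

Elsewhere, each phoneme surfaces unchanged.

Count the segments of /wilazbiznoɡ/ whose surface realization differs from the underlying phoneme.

4

Segments that undergo a rule: /i/ → [iː] (rule 1); /a/ → [aː] (rule 1); /i/ → [iː] (rule 1); /o/ → [oː] (rule 1).
All other segments surface unchanged.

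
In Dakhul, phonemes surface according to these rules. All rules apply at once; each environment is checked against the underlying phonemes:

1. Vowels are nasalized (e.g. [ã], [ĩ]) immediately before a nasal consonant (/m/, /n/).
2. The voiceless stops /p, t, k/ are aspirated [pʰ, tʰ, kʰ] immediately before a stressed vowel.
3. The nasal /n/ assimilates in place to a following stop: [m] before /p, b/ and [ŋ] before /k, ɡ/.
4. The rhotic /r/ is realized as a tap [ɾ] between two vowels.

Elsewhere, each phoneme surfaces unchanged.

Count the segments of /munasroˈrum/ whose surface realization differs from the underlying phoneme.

Segments that undergo a rule: /u/ → [ũ] (rule 1); /r/ → [ɾ] (rule 4); /u/ → [ũ] (rule 1).
All other segments surface unchanged.

3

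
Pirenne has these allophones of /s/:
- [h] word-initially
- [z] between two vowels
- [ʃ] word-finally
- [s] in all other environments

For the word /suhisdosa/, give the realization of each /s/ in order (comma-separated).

Occurrence 1 (position 1): word-initially → [h].
Occurrence 2 (position 5): no conditioning environment matches → elsewhere allophone [s].
Occurrence 3 (position 8): between two vowels → [z].

[h], [s], [z]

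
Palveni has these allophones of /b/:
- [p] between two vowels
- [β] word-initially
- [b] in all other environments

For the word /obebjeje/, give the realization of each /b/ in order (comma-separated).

Occurrence 1 (position 2): between two vowels → [p].
Occurrence 2 (position 4): no conditioning environment matches → elsewhere allophone [b].

[p], [b]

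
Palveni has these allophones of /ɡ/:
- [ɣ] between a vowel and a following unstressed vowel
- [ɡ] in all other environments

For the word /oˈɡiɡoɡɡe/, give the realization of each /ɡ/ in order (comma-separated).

[ɡ], [ɣ], [ɡ], [ɡ]

Occurrence 1 (position 2): no conditioning environment matches → elsewhere allophone [ɡ].
Occurrence 2 (position 4): between a vowel and a following unstressed vowel → [ɣ].
Occurrence 3 (position 6): no conditioning environment matches → elsewhere allophone [ɡ].
Occurrence 4 (position 7): no conditioning environment matches → elsewhere allophone [ɡ].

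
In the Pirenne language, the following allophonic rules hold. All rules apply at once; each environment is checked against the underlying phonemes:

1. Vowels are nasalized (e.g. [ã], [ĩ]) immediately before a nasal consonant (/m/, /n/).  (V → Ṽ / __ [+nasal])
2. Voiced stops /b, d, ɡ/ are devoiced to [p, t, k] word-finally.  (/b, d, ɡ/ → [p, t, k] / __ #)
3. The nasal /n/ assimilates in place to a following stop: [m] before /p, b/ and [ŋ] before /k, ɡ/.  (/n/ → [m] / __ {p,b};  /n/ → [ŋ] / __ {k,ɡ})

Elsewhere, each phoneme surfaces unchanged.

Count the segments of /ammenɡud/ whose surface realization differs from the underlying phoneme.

4

Segments that undergo a rule: /a/ → [ã] (rule 1); /e/ → [ẽ] (rule 1); /n/ → [ŋ] (rule 3); /d/ → [t] (rule 2).
All other segments surface unchanged.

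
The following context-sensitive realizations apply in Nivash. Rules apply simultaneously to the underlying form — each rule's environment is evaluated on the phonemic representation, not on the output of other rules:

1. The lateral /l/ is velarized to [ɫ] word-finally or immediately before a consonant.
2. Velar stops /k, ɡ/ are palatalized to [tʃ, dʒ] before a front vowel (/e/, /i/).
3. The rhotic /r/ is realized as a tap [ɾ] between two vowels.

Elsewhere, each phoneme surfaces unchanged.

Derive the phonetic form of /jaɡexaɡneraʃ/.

[jadʒexaɡneɾaʃ]

/j/ (word-initial) is unaffected → [j].
/a/ (between /j/ and /ɡ/): no rule targets it → [a].
/ɡ/ — between /a/ and /e/, before a front vowel — surfaces as [dʒ] (rule 2).
/e/ (between /ɡ/ and /x/): no rule targets it → [e].
/x/ (between /e/ and /a/) is unaffected → [x].
/a/ stays [a].
/ɡ/ (between /a/ and /n/) is in the target of rule 2 but the environment (before a front vowel) is not met → [ɡ].
/n/ (between /ɡ/ and /e/) is unaffected → [n].
/e/ (between /n/ and /r/): no rule targets it → [e].
Rule 3 applies to /r/ (between /e/ and /a/: between two vowels) → [ɾ].
/a/ — not in any rule's target class → [a].
/ʃ/ stays [ʃ].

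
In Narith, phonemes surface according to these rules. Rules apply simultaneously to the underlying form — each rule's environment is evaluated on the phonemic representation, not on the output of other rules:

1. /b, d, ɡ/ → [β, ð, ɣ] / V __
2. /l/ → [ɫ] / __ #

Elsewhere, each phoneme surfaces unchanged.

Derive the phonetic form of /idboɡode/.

[iðboɣoðe]

/d/ — between /i/ and /b/, immediately after a vowel — surfaces as [ð] (rule 1).
/b/ — between /d/ and /o/; rule 1 does not apply here → [b].
/ɡ/ meets the environment for rule 1 (immediately after a vowel) → [ɣ].
/d/ — between /o/ and /e/, immediately after a vowel — surfaces as [ð] (rule 1).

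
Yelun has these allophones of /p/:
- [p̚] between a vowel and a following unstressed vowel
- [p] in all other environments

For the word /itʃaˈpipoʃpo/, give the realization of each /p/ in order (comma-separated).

Occurrence 1 (position 5): no conditioning environment matches → elsewhere allophone [p].
Occurrence 2 (position 7): between a vowel and a following unstressed vowel → [p̚].
Occurrence 3 (position 10): no conditioning environment matches → elsewhere allophone [p].

[p], [p̚], [p]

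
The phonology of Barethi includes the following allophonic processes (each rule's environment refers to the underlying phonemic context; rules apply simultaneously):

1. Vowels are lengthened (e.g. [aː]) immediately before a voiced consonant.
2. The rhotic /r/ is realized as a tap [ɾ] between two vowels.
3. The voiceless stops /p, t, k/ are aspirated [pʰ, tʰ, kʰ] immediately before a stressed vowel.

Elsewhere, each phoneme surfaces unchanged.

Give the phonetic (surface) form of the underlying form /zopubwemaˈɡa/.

[zopuːbweːmaːˈɡa]

/o/ (between /z/ and /p/): rule 1 targets it, but not before a voiced consonant → unchanged [o].
/p/ (between /o/ and /u/) is in the target of rule 3 but the environment (immediately before a stressed vowel) is not met → [p].
/u/ — between /p/ and /b/, before a voiced consonant — surfaces as [uː] (rule 1).
/e/ — between /w/ and /m/, before a voiced consonant — surfaces as [eː] (rule 1).
Rule 1 applies to /a/ (between /m/ and /ɡ/: before a voiced consonant) → [aː].
/a/ — word-final; rule 1 does not apply here → [a].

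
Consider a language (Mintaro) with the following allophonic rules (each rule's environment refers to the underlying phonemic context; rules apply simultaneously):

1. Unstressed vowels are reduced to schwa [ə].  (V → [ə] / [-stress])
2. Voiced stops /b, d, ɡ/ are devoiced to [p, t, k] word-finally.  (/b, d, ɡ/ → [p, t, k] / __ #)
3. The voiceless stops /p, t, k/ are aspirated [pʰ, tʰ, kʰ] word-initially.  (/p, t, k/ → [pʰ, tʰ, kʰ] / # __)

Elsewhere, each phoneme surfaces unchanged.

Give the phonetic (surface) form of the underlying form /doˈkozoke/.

[dəˈkozəkə]

/d/ (word-initial) is in the target of rule 2 but the environment (word-finally) is not met → [d].
/o/ (between /d/ and /k/) occurs in an unstressed syllable → [ə] by rule 1.
/k/ (between /o/ and /o/) is in the target of rule 3 but the environment (word-initially) is not met → [k].
/o/ (between /k/ and /z/) fails the environment for rule 1, so it stays [o].
/z/ — not in any rule's target class → [z].
/o/ (between /z/ and /k/): in an unstressed syllable, so rule 1 applies → [ə].
/k/ — between /o/ and /e/; rule 3 does not apply here → [k].
/e/ meets the environment for rule 1 (in an unstressed syllable) → [ə].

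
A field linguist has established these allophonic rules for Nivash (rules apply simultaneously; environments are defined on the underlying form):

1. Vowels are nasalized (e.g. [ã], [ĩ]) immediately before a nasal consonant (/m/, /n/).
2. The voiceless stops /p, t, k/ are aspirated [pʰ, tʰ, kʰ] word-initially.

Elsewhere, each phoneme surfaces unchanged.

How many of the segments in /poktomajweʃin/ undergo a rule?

3

Segments that undergo a rule: /p/ → [pʰ] (rule 2); /o/ → [õ] (rule 1); /i/ → [ĩ] (rule 1).
All other segments surface unchanged.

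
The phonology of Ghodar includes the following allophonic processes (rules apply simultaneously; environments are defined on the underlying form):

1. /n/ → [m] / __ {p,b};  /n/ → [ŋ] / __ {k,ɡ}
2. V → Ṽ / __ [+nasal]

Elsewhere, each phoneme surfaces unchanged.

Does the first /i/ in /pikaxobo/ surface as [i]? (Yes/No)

/i/ (between /p/ and /k/): rule 2 targets it, but not before a nasal consonant → unchanged [i].
The actual realization is [i], which matches [i].

Yes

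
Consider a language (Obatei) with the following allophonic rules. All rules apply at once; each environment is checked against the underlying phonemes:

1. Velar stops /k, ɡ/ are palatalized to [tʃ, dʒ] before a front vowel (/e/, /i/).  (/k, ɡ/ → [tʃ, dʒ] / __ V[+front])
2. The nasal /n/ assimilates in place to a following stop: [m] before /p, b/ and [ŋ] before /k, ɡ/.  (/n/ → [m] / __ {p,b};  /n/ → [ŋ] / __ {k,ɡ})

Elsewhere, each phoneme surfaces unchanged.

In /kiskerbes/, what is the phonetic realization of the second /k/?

[tʃ]

Rule 1 applies to /k/ (between /s/ and /e/: before a front vowel) → [tʃ].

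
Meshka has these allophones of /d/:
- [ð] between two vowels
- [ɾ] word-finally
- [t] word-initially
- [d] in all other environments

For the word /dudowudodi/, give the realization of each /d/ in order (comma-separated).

Occurrence 1 (position 1): word-initially → [t].
Occurrence 2 (position 3): between two vowels → [ð].
Occurrence 3 (position 7): between two vowels → [ð].
Occurrence 4 (position 9): between two vowels → [ð].

[t], [ð], [ð], [ð]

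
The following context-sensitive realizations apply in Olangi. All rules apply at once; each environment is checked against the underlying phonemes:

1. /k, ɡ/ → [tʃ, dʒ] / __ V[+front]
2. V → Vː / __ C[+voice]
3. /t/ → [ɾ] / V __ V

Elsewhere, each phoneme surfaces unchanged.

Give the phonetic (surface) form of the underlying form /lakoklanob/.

[lakoklaːnoːb]

/l/ (word-initial) is unaffected → [l].
/a/ (between /l/ and /k/) is in the target of rule 2 but the environment (before a voiced consonant) is not met → [a].
/k/ (between /a/ and /o/): rule 1 targets it, but not before a front vowel → unchanged [k].
/o/ (between /k/ and /k/) is in the target of rule 2 but the environment (before a voiced consonant) is not met → [o].
/k/ (between /o/ and /l/) is in the target of rule 1 but the environment (before a front vowel) is not met → [k].
/l/ (between /k/ and /a/): no rule targets it → [l].
/a/ — between /l/ and /n/, before a voiced consonant — surfaces as [aː] (rule 2).
/n/ (between /a/ and /o/) is unaffected → [n].
/o/ (between /n/ and /b/) occurs before a voiced consonant → [oː] by rule 2.
/b/ stays [b].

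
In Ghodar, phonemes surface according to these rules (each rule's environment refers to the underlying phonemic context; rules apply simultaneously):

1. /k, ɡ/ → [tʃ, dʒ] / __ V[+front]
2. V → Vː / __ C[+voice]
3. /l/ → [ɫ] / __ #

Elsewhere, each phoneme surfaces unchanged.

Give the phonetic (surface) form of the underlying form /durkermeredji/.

[duːrtʃeːrmeːreːdji]

/d/ stays [d].
/u/ — between /d/ and /r/, before a voiced consonant — surfaces as [uː] (rule 2).
/r/ stays [r].
/k/ meets the environment for rule 1 (before a front vowel) → [tʃ].
/e/ meets the environment for rule 2 (before a voiced consonant) → [eː].
/r/ stays [r].
/m/ — not in any rule's target class → [m].
/e/ meets the environment for rule 2 (before a voiced consonant) → [eː].
/r/ stays [r].
/e/ — between /r/ and /d/, before a voiced consonant — surfaces as [eː] (rule 2).
/d/ — not in any rule's target class → [d].
/j/ stays [j].
/i/ (word-final) is in the target of rule 2 but the environment (before a voiced consonant) is not met → [i].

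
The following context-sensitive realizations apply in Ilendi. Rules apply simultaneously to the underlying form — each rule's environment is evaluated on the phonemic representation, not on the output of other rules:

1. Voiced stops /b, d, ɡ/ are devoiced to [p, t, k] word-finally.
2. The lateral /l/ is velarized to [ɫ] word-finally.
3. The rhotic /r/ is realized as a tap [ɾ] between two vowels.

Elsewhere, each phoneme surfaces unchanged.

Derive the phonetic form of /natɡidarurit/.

/n/ (word-initial) is unaffected → [n].
/a/ stays [a].
/t/ (between /a/ and /ɡ/) is unaffected → [t].
/ɡ/ (between /t/ and /i/) fails the environment for rule 1, so it stays [ɡ].
/i/ (between /ɡ/ and /d/): no rule targets it → [i].
/d/ (between /i/ and /a/): rule 1 targets it, but not word-finally → unchanged [d].
/a/ stays [a].
/r/ — between /a/ and /u/, between two vowels — surfaces as [ɾ] (rule 3).
/u/ (between /r/ and /r/) is unaffected → [u].
Rule 3 applies to /r/ (between /u/ and /i/: between two vowels) → [ɾ].
/i/ — not in any rule's target class → [i].
/t/ (word-final): no rule targets it → [t].

[natɡidaɾuɾit]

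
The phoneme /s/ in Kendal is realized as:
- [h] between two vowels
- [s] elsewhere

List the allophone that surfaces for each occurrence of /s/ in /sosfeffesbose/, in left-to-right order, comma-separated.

[s], [s], [s], [h]

Occurrence 1 (position 1): no conditioning environment matches → elsewhere allophone [s].
Occurrence 2 (position 3): no conditioning environment matches → elsewhere allophone [s].
Occurrence 3 (position 9): no conditioning environment matches → elsewhere allophone [s].
Occurrence 4 (position 12): between two vowels → [h].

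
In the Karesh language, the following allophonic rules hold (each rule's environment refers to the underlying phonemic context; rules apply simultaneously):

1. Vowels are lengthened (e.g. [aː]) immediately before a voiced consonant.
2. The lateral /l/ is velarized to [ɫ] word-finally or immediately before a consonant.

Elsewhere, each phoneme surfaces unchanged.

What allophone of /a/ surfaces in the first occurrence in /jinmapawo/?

[a]

/a/ (between /m/ and /p/): rule 1 targets it, but not before a voiced consonant → unchanged [a].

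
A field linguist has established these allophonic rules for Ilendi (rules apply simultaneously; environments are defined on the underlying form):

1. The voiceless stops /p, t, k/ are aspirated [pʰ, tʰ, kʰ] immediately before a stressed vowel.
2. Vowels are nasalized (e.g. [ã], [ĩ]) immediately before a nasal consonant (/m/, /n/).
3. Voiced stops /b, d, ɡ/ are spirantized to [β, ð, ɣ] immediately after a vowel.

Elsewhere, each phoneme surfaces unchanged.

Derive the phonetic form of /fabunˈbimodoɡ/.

/f/ (word-initial) is unaffected → [f].
/a/ — between /f/ and /b/; rule 2 does not apply here → [a].
/b/ (between /a/ and /u/): immediately after a vowel, so rule 3 applies → [β].
Rule 2 applies to /u/ (between /b/ and /n/: before a nasal consonant) → [ũ].
/n/ (between /u/ and /b/): no rule targets it → [n].
/b/ — between /n/ and /i/; rule 3 does not apply here → [b].
/i/ meets the environment for rule 2 (before a nasal consonant) → [ĩ].
/m/ — not in any rule's target class → [m].
/o/ — between /m/ and /d/; rule 2 does not apply here → [o].
/d/ — between /o/ and /o/, immediately after a vowel — surfaces as [ð] (rule 3).
/o/ (between /d/ and /ɡ/) is in the target of rule 2 but the environment (before a nasal consonant) is not met → [o].
/ɡ/ — word-final, immediately after a vowel — surfaces as [ɣ] (rule 3).

[faβũnˈbĩmoðoɣ]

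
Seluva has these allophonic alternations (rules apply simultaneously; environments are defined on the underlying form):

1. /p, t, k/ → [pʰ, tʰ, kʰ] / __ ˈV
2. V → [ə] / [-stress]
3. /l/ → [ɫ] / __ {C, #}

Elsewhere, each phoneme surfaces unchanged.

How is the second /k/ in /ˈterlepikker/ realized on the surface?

/k/ (between /k/ and /e/): rule 1 targets it, but not immediately before a stressed vowel → unchanged [k].

[k]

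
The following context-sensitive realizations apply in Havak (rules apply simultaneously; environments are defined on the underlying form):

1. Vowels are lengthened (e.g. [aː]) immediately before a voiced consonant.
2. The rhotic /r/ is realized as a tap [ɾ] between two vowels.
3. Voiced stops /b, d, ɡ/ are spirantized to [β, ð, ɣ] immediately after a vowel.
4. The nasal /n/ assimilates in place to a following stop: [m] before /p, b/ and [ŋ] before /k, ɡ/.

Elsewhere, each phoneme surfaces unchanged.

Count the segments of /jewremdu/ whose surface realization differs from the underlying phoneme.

2

Segments that undergo a rule: /e/ → [eː] (rule 1); /e/ → [eː] (rule 1).
All other segments surface unchanged.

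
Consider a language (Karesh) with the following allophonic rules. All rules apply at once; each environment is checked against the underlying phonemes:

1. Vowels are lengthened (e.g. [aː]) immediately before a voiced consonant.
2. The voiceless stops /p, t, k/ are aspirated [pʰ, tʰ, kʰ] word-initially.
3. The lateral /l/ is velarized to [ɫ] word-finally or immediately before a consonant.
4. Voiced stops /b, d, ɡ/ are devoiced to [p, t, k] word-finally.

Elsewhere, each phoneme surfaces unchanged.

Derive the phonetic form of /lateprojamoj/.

/l/ (word-initial) is in the target of rule 3 but the environment (word-finally or immediately before a consonant) is not met → [l].
/a/ (between /l/ and /t/) fails the environment for rule 1, so it stays [a].
/t/ — between /a/ and /e/; rule 2 does not apply here → [t].
/e/ (between /t/ and /p/) is in the target of rule 1 but the environment (before a voiced consonant) is not met → [e].
/p/ — between /e/ and /r/; rule 2 does not apply here → [p].
Rule 1 applies to /o/ (between /r/ and /j/: before a voiced consonant) → [oː].
/a/ (between /j/ and /m/): before a voiced consonant, so rule 1 applies → [aː].
Rule 1 applies to /o/ (between /m/ and /j/: before a voiced consonant) → [oː].

[lateproːjaːmoːj]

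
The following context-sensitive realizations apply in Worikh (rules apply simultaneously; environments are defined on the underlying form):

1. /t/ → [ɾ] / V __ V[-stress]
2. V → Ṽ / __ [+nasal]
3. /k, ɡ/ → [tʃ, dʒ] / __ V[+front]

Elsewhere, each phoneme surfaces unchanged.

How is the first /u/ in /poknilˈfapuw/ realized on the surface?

/u/ (between /p/ and /w/) is in the target of rule 2 but the environment (before a nasal consonant) is not met → [u].

[u]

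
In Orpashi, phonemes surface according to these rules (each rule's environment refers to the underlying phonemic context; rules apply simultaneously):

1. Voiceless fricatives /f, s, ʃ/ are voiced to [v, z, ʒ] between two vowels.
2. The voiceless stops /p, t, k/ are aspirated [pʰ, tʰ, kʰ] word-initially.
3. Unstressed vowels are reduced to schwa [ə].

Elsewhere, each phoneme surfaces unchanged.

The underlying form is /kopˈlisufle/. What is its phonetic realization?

Rule 2 applies to /k/ (word-initial: word-initially) → [kʰ].
/o/ (between /k/ and /p/): in an unstressed syllable, so rule 3 applies → [ə].
/p/ (between /o/ and /l/): rule 2 targets it, but not word-initially → unchanged [p].
/l/ — not in any rule's target class → [l].
/i/ — between /l/ and /s/; rule 3 does not apply here → [i].
/s/ meets the environment for rule 1 (between two vowels) → [z].
Rule 3 applies to /u/ (between /s/ and /f/: in an unstressed syllable) → [ə].
/f/ (between /u/ and /l/) is in the target of rule 1 but the environment (between two vowels) is not met → [f].
/l/ — not in any rule's target class → [l].
/e/ — word-final, in an unstressed syllable — surfaces as [ə] (rule 3).

[kʰəpˈlizəflə]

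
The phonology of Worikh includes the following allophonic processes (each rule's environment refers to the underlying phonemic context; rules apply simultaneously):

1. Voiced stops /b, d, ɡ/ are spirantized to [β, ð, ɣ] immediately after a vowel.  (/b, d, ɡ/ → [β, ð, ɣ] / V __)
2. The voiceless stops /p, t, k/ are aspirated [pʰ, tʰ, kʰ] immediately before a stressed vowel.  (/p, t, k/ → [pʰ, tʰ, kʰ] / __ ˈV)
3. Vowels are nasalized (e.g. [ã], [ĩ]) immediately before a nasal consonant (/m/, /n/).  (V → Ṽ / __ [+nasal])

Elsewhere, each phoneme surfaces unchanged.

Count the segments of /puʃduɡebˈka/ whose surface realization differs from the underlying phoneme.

3

Segments that undergo a rule: /ɡ/ → [ɣ] (rule 1); /b/ → [β] (rule 1); /k/ → [kʰ] (rule 2).
All other segments surface unchanged.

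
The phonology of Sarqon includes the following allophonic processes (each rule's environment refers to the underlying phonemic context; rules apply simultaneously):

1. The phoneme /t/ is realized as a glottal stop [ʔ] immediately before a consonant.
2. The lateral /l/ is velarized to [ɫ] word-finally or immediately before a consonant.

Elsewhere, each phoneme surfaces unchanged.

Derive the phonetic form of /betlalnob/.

/t/ (between /e/ and /l/): immediately before a consonant, so rule 1 applies → [ʔ].
/l/ — between /t/ and /a/; rule 2 does not apply here → [l].
Rule 2 applies to /l/ (between /a/ and /n/: word-finally or immediately before a consonant) → [ɫ].

[beʔlaɫnob]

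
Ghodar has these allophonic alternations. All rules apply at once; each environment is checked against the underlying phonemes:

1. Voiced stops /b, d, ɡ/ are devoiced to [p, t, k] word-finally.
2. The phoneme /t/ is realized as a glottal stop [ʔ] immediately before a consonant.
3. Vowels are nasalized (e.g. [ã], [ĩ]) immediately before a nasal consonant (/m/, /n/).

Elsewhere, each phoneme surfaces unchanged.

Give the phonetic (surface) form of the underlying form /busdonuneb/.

[busdõnũnep]

/b/ (word-initial): rule 1 targets it, but not word-finally → unchanged [b].
/u/ — between /b/ and /s/; rule 3 does not apply here → [u].
/s/ (between /u/ and /d/): no rule targets it → [s].
/d/ (between /s/ and /o/) is in the target of rule 1 but the environment (word-finally) is not met → [d].
Rule 3 applies to /o/ (between /d/ and /n/: before a nasal consonant) → [õ].
/n/ — not in any rule's target class → [n].
/u/ — between /n/ and /n/, before a nasal consonant — surfaces as [ũ] (rule 3).
/n/ stays [n].
/e/ (between /n/ and /b/) is in the target of rule 3 but the environment (before a nasal consonant) is not met → [e].
/b/ (word-final): word-finally, so rule 1 applies → [p].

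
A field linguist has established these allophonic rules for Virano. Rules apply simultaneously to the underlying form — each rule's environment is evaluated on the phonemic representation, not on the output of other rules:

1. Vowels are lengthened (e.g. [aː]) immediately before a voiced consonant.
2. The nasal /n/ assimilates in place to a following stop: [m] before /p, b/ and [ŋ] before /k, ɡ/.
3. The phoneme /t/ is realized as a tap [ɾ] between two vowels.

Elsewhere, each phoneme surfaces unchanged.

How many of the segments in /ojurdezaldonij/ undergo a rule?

6

Segments that undergo a rule: /o/ → [oː] (rule 1); /u/ → [uː] (rule 1); /e/ → [eː] (rule 1); /a/ → [aː] (rule 1); /o/ → [oː] (rule 1); /i/ → [iː] (rule 1).
All other segments surface unchanged.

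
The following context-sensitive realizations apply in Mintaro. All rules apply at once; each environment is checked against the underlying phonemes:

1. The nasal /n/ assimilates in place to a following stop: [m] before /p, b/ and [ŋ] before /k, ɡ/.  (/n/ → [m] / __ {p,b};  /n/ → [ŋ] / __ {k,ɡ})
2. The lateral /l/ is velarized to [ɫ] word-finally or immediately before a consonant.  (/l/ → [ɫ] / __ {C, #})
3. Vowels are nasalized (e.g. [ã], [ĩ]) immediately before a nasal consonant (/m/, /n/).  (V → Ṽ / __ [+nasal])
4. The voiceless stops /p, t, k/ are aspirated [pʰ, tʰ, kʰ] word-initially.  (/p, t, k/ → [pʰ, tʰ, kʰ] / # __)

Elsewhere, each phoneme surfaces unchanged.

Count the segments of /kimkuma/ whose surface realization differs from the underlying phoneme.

Segments that undergo a rule: /k/ → [kʰ] (rule 4); /i/ → [ĩ] (rule 3); /u/ → [ũ] (rule 3).
All other segments surface unchanged.

3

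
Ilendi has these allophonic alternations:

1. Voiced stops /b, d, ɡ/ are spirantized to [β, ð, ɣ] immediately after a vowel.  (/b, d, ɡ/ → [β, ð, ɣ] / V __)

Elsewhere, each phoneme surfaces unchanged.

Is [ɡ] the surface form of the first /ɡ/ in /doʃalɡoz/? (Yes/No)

Yes

/ɡ/ (between /l/ and /o/) is in the target of rule 1 but the environment (immediately after a vowel) is not met → [ɡ].
The actual realization is [ɡ], which matches [ɡ].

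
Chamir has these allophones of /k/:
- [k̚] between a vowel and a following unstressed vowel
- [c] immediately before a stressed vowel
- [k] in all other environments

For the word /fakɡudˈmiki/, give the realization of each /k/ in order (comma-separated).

Occurrence 1 (position 3): no conditioning environment matches → elsewhere allophone [k].
Occurrence 2 (position 9): between a vowel and a following unstressed vowel → [k̚].

[k], [k̚]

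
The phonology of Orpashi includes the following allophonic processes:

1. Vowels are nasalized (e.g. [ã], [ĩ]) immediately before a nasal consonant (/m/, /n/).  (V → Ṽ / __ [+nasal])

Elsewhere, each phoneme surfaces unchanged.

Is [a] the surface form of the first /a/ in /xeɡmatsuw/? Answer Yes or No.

Yes

/a/ (between /m/ and /t/) fails the environment for rule 1, so it stays [a].
The actual realization is [a], which matches [a].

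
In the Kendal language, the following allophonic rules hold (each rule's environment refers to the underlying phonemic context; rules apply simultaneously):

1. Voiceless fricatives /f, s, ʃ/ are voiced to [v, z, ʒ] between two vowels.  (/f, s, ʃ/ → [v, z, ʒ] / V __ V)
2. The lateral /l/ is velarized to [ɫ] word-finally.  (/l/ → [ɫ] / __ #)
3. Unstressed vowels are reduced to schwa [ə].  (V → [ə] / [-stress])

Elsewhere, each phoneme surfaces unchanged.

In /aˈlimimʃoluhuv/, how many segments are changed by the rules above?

5

Segments that undergo a rule: /a/ → [ə] (rule 3); /i/ → [ə] (rule 3); /o/ → [ə] (rule 3); /u/ → [ə] (rule 3); /u/ → [ə] (rule 3).
All other segments surface unchanged.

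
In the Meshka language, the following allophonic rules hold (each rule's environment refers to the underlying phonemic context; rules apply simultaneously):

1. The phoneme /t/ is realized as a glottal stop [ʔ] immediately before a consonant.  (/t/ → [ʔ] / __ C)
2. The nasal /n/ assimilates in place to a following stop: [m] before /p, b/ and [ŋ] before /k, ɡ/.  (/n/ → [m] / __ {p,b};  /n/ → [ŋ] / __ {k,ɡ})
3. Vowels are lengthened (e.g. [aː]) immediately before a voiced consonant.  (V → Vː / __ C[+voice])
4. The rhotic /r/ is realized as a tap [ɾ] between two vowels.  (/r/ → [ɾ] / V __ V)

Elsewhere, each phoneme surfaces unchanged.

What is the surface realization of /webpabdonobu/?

[weːbpaːbdoːnoːbu]

/w/ — not in any rule's target class → [w].
/e/ meets the environment for rule 3 (before a voiced consonant) → [eː].
/b/ stays [b].
/p/ — not in any rule's target class → [p].
/a/ (between /p/ and /b/) occurs before a voiced consonant → [aː] by rule 3.
/b/ (between /a/ and /d/) is unaffected → [b].
/d/ (between /b/ and /o/): no rule targets it → [d].
/o/ (between /d/ and /n/): before a voiced consonant, so rule 3 applies → [oː].
/n/ (between /o/ and /o/) is in the target of rule 2 but the environment (before a labial or velar stop) is not met → [n].
/o/ (between /n/ and /b/) occurs before a voiced consonant → [oː] by rule 3.
/b/ stays [b].
/u/ (word-final): rule 3 targets it, but not before a voiced consonant → unchanged [u].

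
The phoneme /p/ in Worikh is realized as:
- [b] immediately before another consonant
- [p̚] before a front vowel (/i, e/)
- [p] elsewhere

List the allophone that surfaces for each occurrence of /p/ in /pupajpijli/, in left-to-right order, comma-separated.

[p], [p], [p̚]

Occurrence 1 (position 1): no conditioning environment matches → elsewhere allophone [p].
Occurrence 2 (position 3): no conditioning environment matches → elsewhere allophone [p].
Occurrence 3 (position 6): before a front vowel (/i, e/) → [p̚].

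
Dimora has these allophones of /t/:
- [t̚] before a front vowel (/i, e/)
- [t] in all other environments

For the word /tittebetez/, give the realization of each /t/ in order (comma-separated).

Occurrence 1 (position 1): before a front vowel (/i, e/) → [t̚].
Occurrence 2 (position 3): no conditioning environment matches → elsewhere allophone [t].
Occurrence 3 (position 4): before a front vowel (/i, e/) → [t̚].
Occurrence 4 (position 8): before a front vowel (/i, e/) → [t̚].

[t̚], [t], [t̚], [t̚]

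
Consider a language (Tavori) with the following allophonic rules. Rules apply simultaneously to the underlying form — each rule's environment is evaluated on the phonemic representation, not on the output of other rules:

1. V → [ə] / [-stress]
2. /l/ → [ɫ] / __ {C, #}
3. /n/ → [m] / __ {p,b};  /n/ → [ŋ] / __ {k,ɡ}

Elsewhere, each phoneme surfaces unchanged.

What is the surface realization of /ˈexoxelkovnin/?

/e/ (word-initial) is in the target of rule 1 but the environment (in an unstressed syllable) is not met → [e].
/x/ — not in any rule's target class → [x].
/o/ (between /x/ and /x/): in an unstressed syllable, so rule 1 applies → [ə].
/x/ (between /o/ and /e/) is unaffected → [x].
/e/ meets the environment for rule 1 (in an unstressed syllable) → [ə].
/l/ — between /e/ and /k/, word-finally or immediately before a consonant — surfaces as [ɫ] (rule 2).
/k/ — not in any rule's target class → [k].
/o/ (between /k/ and /v/): in an unstressed syllable, so rule 1 applies → [ə].
/v/ stays [v].
/n/ (between /v/ and /i/) is in the target of rule 3 but the environment (before a labial or velar stop) is not met → [n].
/i/ — between /n/ and /n/, in an unstressed syllable — surfaces as [ə] (rule 1).
/n/ (word-final) is in the target of rule 3 but the environment (before a labial or velar stop) is not met → [n].

[ˈexəxəɫkəvnən]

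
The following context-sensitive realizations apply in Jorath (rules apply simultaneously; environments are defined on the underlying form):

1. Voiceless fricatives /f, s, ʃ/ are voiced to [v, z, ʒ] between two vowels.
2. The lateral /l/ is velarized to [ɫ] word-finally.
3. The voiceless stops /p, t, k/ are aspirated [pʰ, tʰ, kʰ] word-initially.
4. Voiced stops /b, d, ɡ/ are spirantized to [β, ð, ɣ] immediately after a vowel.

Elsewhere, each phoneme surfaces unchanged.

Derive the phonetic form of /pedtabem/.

/p/ meets the environment for rule 3 (word-initially) → [pʰ].
/e/ (between /p/ and /d/) is unaffected → [e].
/d/ (between /e/ and /t/) occurs immediately after a vowel → [ð] by rule 4.
/t/ (between /d/ and /a/): rule 3 targets it, but not word-initially → unchanged [t].
/a/ (between /t/ and /b/): no rule targets it → [a].
/b/ meets the environment for rule 4 (immediately after a vowel) → [β].
/e/ — not in any rule's target class → [e].
/m/ (word-final): no rule targets it → [m].

[pʰeðtaβem]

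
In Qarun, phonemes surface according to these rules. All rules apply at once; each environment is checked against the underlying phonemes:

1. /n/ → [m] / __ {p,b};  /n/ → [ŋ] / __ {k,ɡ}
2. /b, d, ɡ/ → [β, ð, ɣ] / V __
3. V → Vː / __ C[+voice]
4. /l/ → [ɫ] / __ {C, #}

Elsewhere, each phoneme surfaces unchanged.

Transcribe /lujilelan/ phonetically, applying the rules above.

/l/ (word-initial) is in the target of rule 4 but the environment (word-finally or immediately before a consonant) is not met → [l].
Rule 3 applies to /u/ (between /l/ and /j/: before a voiced consonant) → [uː].
/j/ — not in any rule's target class → [j].
/i/ (between /j/ and /l/) occurs before a voiced consonant → [iː] by rule 3.
/l/ (between /i/ and /e/) is in the target of rule 4 but the environment (word-finally or immediately before a consonant) is not met → [l].
/e/ — between /l/ and /l/, before a voiced consonant — surfaces as [eː] (rule 3).
/l/ (between /e/ and /a/) fails the environment for rule 4, so it stays [l].
Rule 3 applies to /a/ (between /l/ and /n/: before a voiced consonant) → [aː].
/n/ (word-final) fails the environment for rule 1, so it stays [n].

[luːjiːleːlaːn]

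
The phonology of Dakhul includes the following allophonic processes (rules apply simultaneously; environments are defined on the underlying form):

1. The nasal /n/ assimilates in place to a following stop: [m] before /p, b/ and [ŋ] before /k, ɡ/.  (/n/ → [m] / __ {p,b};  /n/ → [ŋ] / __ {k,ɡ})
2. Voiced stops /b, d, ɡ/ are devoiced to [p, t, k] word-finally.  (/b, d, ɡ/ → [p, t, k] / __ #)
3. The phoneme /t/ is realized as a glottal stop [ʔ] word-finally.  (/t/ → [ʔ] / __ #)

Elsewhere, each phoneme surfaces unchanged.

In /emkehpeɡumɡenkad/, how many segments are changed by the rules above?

2

Segments that undergo a rule: /n/ → [ŋ] (rule 1); /d/ → [t] (rule 2).
All other segments surface unchanged.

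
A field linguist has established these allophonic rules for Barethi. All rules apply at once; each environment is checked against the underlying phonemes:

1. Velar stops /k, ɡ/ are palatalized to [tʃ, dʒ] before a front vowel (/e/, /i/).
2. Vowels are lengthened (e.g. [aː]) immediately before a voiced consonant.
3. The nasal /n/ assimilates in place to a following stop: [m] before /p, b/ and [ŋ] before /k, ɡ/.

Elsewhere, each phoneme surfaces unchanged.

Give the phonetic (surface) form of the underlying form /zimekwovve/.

/z/ stays [z].
Rule 2 applies to /i/ (between /z/ and /m/: before a voiced consonant) → [iː].
/m/ (between /i/ and /e/): no rule targets it → [m].
/e/ — between /m/ and /k/; rule 2 does not apply here → [e].
/k/ (between /e/ and /w/) is in the target of rule 1 but the environment (before a front vowel) is not met → [k].
/w/ (between /k/ and /o/) is unaffected → [w].
/o/ meets the environment for rule 2 (before a voiced consonant) → [oː].
/v/ (between /o/ and /v/) is unaffected → [v].
/v/ stays [v].
/e/ (word-final): rule 2 targets it, but not before a voiced consonant → unchanged [e].

[ziːmekwoːvve]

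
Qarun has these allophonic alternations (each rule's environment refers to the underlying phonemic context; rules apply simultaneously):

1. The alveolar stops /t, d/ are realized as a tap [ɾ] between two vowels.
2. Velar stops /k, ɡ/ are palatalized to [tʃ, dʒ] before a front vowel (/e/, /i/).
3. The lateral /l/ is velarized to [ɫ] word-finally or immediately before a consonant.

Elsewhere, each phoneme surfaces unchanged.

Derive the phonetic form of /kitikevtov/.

/k/ (word-initial): before a front vowel, so rule 2 applies → [tʃ].
/i/ stays [i].
/t/ (between /i/ and /i/): between two vowels, so rule 1 applies → [ɾ].
/i/ stays [i].
/k/ (between /i/ and /e/): before a front vowel, so rule 2 applies → [tʃ].
/e/ — not in any rule's target class → [e].
/v/ (between /e/ and /t/) is unaffected → [v].
/t/ (between /v/ and /o/) is in the target of rule 1 but the environment (between two vowels) is not met → [t].
/o/ (between /t/ and /v/) is unaffected → [o].
/v/ (word-final) is unaffected → [v].

[tʃiɾitʃevtov]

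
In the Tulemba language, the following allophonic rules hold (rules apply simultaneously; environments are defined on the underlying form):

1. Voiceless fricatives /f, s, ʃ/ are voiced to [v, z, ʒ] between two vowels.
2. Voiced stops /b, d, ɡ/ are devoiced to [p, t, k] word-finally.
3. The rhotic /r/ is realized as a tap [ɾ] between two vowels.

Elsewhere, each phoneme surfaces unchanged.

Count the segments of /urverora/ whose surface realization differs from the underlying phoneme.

2

Segments that undergo a rule: /r/ → [ɾ] (rule 3); /r/ → [ɾ] (rule 3).
All other segments surface unchanged.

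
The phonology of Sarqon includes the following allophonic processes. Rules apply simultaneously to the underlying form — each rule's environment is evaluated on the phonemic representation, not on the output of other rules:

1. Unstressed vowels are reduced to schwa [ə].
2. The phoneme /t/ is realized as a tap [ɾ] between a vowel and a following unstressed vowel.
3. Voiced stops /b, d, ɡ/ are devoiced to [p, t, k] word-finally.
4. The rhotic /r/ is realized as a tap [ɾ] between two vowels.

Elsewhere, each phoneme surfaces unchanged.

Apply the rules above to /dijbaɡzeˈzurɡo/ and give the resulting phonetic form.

/d/ (word-initial) is in the target of rule 3 but the environment (word-finally) is not met → [d].
/i/ (between /d/ and /j/): in an unstressed syllable, so rule 1 applies → [ə].
/j/ stays [j].
/b/ (between /j/ and /a/) fails the environment for rule 3, so it stays [b].
Rule 1 applies to /a/ (between /b/ and /ɡ/: in an unstressed syllable) → [ə].
/ɡ/ (between /a/ and /z/): rule 3 targets it, but not word-finally → unchanged [ɡ].
/z/ (between /ɡ/ and /e/): no rule targets it → [z].
/e/ — between /z/ and /z/, in an unstressed syllable — surfaces as [ə] (rule 1).
/z/ stays [z].
/u/ (between /z/ and /r/): rule 1 targets it, but not in an unstressed syllable → unchanged [u].
/r/ (between /u/ and /ɡ/) fails the environment for rule 4, so it stays [r].
/ɡ/ (between /r/ and /o/) fails the environment for rule 3, so it stays [ɡ].
/o/ meets the environment for rule 1 (in an unstressed syllable) → [ə].

[dəjbəɡzəˈzurɡə]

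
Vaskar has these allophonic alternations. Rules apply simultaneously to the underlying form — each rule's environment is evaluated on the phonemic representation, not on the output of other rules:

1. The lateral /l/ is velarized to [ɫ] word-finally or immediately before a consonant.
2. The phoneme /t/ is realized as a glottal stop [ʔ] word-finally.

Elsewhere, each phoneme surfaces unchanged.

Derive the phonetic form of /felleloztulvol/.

[feɫleloztuɫvoɫ]

/f/ (word-initial): no rule targets it → [f].
/e/ — not in any rule's target class → [e].
/l/ (between /e/ and /l/) occurs word-finally or immediately before a consonant → [ɫ] by rule 1.
/l/ (between /l/ and /e/) fails the environment for rule 1, so it stays [l].
/e/ (between /l/ and /l/): no rule targets it → [e].
/l/ (between /e/ and /o/) fails the environment for rule 1, so it stays [l].
/o/ (between /l/ and /z/) is unaffected → [o].
/z/ stays [z].
/t/ (between /z/ and /u/): rule 2 targets it, but not word-finally → unchanged [t].
/u/ (between /t/ and /l/) is unaffected → [u].
/l/ — between /u/ and /v/, word-finally or immediately before a consonant — surfaces as [ɫ] (rule 1).
/v/ (between /l/ and /o/) is unaffected → [v].
/o/ (between /v/ and /l/) is unaffected → [o].
/l/ (word-final) occurs word-finally or immediately before a consonant → [ɫ] by rule 1.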